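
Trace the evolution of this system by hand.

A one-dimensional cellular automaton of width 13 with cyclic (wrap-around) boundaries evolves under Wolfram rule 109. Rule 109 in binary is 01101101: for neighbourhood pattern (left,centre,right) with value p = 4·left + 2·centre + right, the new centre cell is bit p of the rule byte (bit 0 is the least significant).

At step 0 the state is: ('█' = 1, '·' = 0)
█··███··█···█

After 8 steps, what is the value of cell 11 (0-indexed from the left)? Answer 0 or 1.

1

step 0: █··███··█···█
step 1: █··█·█··█·█·█
step 2: █··███··█████
step 3: █··█·█··█····
step 4: █··███··█·██·
step 5: █··█·█··█████
step 6: █··███··█····
step 7: █··█·█··█·██·
step 8: █··███··█████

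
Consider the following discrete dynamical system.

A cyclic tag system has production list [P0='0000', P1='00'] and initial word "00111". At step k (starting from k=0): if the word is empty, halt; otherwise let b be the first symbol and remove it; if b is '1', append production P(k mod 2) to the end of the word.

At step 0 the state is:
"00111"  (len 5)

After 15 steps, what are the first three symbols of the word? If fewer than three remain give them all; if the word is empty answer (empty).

(empty)

t=0: "00111"  (len 5)
t=1: "0111"  (len 4)
t=2: "111"  (len 3)
t=3: "110000"  (len 6)
t=4: "1000000"  (len 7)
t=5: "0000000000"  (len 10)
t=6: "000000000"  (len 9)
t=7: "00000000"  (len 8)
t=8: "0000000"  (len 7)
t=9: "000000"  (len 6)
t=10: "00000"  (len 5)
t=11: "0000"  (len 4)
t=12: "000"  (len 3)
t=13: "00"  (len 2)
t=14: "0"  (len 1)
t=15: (halted — word empty)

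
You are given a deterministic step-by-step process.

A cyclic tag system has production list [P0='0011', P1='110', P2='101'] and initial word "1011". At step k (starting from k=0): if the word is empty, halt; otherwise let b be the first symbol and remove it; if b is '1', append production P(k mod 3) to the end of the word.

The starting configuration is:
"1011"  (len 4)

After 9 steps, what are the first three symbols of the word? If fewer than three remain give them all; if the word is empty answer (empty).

k=0  "1011"  (len 4)
k=1  "0110011"  (len 7)
k=2  "110011"  (len 6)
k=3  "10011101"  (len 8)
k=4  "00111010011"  (len 11)
k=5  "0111010011"  (len 10)
k=6  "111010011"  (len 9)
k=7  "110100110011"  (len 12)
k=8  "10100110011110"  (len 14)
k=9  "0100110011110101"  (len 16)

010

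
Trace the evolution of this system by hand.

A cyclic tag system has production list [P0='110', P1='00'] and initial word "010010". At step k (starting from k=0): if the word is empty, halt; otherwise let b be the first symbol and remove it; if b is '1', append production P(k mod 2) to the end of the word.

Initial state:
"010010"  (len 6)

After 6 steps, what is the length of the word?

5

gen 0: "010010"  (len 6)
gen 1: "10010"  (len 5)
gen 2: "001000"  (len 6)
gen 3: "01000"  (len 5)
gen 4: "1000"  (len 4)
gen 5: "000110"  (len 6)
gen 6: "00110"  (len 5)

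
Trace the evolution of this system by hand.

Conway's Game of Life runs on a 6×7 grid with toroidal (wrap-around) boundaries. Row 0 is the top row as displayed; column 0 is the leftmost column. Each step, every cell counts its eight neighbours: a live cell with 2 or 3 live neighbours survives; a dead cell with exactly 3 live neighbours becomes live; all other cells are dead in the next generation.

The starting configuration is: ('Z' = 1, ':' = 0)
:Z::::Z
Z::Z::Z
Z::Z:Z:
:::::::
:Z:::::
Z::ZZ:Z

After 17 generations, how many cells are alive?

gen 0: :Z::::Z
Z::Z::Z
Z::Z:Z:
:::::::
:Z:::::
Z::ZZ:Z
gen 1: :ZZZZ::
:ZZ:ZZ:
Z:::Z::
:::::::
Z::::::
:ZZ::ZZ
gen 2: ::::::Z
Z::::Z:
:Z:ZZZ:
:::::::
ZZ::::Z
::::ZZZ
gen 3: Z:::Z::
Z::::Z:
::::ZZZ
:ZZ:ZZZ
Z:::::Z
:::::::
gen 4: ::::::Z
Z::::::
:Z:Z:::
:Z:ZZ::
ZZ::::Z
Z:::::Z
gen 5: ::::::Z
Z::::::
ZZ:ZZ::
:Z:ZZ::
:ZZ::ZZ
:Z:::Z:
gen 6: Z:::::Z
ZZ::::Z
ZZ:ZZ::
::::::Z
:Z:Z:ZZ
:ZZ::Z:
gen 7: ::Z::Z:
::Z::Z:
:ZZ::Z:
:Z:Z::Z
:Z::ZZZ
:ZZ:ZZ:
gen 8: ::Z::ZZ
::ZZZZZ
ZZ:ZZZZ
:Z:Z::Z
:Z::::Z
ZZZ::::
gen 9: :::::::
:::::::
:Z:::::
:Z:Z:::
::::::Z
::Z::Z:
gen 10: :::::::
:::::::
::Z::::
Z:Z::::
::Z::::
:::::::
gen 11: :::::::
:::::::
:Z:::::
::ZZ:::
:Z:::::
:::::::
gen 12: :::::::
:::::::
::Z::::
:ZZ::::
::Z::::
:::::::
gen 13: :::::::
:::::::
:ZZ::::
:ZZZ:::
:ZZ::::
:::::::
gen 14: :::::::
:::::::
:Z:Z:::
Z::Z:::
:Z:Z:::
:::::::
gen 15: :::::::
:::::::
::Z::::
ZZ:ZZ::
::Z::::
:::::::
gen 16: :::::::
:::::::
:ZZZ:::
:Z:Z:::
:ZZZ:::
:::::::
gen 17: :::::::
::Z::::
:Z:Z:::
Z:::Z::
:Z:Z:::
::Z::::

8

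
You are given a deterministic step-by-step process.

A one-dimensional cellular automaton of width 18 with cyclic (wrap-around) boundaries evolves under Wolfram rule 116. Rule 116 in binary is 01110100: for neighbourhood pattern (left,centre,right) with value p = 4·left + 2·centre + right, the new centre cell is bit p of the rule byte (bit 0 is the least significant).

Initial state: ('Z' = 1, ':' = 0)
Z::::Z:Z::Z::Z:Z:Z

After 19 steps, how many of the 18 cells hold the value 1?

8

step 0: Z::::Z:Z::Z::Z:Z:Z
step 1: ZZ:::ZZZZ:ZZ:ZZZZ:
step 2: :ZZ:::::ZZ:ZZ:::ZZ
step 3: Z:ZZ:::::ZZ:ZZ:::Z
step 4: ZZ:ZZ:::::ZZ:ZZ:::
step 5: :ZZ:ZZ:::::ZZ:ZZ::
step 6: ::ZZ:ZZ:::::ZZ:ZZ:
step 7: :::ZZ:ZZ:::::ZZ:ZZ
step 8: Z:::ZZ:ZZ:::::ZZ:Z
step 9: ZZ:::ZZ:ZZ:::::ZZ:
step 10: :ZZ:::ZZ:ZZ:::::ZZ
step 11: Z:ZZ:::ZZ:ZZ:::::Z
step 12: ZZ:ZZ:::ZZ:ZZ:::::
step 13: :ZZ:ZZ:::ZZ:ZZ::::
step 14: ::ZZ:ZZ:::ZZ:ZZ:::
step 15: :::ZZ:ZZ:::ZZ:ZZ::
step 16: ::::ZZ:ZZ:::ZZ:ZZ:
step 17: :::::ZZ:ZZ:::ZZ:ZZ
step 18: Z:::::ZZ:ZZ:::ZZ:Z
step 19: ZZ:::::ZZ:ZZ:::ZZ:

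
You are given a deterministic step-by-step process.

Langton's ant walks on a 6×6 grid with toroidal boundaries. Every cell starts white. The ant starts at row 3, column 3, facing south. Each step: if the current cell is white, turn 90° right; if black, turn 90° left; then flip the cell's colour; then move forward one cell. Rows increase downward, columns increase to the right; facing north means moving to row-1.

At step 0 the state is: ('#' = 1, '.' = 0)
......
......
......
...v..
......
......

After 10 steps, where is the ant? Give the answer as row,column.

k=0  ......
......
......
...v..
......
......
k=1  ......
......
......
..<#..
......
......
k=2  ......
......
..^...
..##..
......
......
k=3  ......
......
..#>..
..##..
......
......
k=4  ......
......
..##..
..#v..
......
......
k=5  ......
......
..##..
..#.>.
......
......
k=6  ......
......
..##..
..#.#.
....v.
......
k=7  ......
......
..##..
..#.#.
...<#.
......
k=8  ......
......
..##..
..#^#.
...##.
......
k=9  ......
......
..##..
..##>.
...##.
......
k=10  ......
......
..##^.
..##..
...##.
......

2,4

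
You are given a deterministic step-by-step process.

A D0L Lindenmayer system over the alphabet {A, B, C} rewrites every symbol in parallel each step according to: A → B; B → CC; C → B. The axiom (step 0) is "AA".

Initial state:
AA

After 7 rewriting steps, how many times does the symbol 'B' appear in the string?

16

[0] AA
[1] BB
[2] CCCC
[3] BBBB
[4] CCCCCCCC
[5] BBBBBBBB
[6] CCCCCCCCCCCCCCCC
[7] BBBBBBBBBBBBBBBB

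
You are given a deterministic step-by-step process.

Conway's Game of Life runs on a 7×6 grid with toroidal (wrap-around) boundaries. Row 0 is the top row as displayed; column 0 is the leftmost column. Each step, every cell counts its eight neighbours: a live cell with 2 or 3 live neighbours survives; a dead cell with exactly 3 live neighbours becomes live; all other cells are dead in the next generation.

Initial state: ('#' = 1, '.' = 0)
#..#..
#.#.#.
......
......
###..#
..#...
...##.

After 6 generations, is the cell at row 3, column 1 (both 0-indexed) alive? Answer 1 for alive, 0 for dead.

k=0  #..#..
#.#.#.
......
......
###..#
..#...
...##.
k=1  .##...
.#.#.#
......
##....
###...
#.#.##
..###.
k=2  ##....
##....
.##...
#.#...
..##..
#...#.
#...#.
k=3  ......
......
..#...
......
..##.#
.#..#.
#.....
k=4  ......
......
......
..##..
..###.
######
......
k=5  ......
......
......
..#.#.
#.....
##...#
######
k=6  ######
......
......
......
#.....
...#..
..###.

0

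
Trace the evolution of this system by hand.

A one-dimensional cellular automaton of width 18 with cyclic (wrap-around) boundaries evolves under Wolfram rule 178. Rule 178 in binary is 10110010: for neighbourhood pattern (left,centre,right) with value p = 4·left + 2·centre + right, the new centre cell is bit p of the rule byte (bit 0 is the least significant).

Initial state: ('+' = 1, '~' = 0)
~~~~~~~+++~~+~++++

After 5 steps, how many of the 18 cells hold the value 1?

10

t=0: ~~~~~~~+++~~+~++++
t=1: +~~~~~+~+~++~+~++~
t=2: ~+~~~+~+~+~~+~+~~+
t=3: +~+~+~+~+~++~+~++~
t=4: ~+~+~+~+~+~~+~+~~+
t=5: +~+~+~+~+~++~+~++~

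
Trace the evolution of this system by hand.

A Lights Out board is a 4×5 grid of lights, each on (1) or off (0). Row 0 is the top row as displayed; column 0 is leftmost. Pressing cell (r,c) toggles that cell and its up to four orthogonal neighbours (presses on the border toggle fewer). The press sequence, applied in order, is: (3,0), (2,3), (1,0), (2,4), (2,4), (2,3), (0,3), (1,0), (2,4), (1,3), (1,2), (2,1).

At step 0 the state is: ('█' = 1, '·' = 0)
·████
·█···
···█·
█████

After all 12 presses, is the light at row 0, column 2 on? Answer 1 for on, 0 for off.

step 0: ·████
·█···
···█·
█████
step 1: ·████
·█···
█··█·
··███
step 2: ·████
·█·█·
█·█·█
··█·█
step 3: █████
█··█·
··█·█
··█·█
step 4: █████
█··██
··██·
··█··
step 5: █████
█··█·
··█·█
··█·█
step 6: █████
█····
···█·
··███
step 7: ██···
█··█·
···█·
··███
step 8: ·█···
·█·█·
█··█·
··███
step 9: ·█···
·█·██
█···█
··██·
step 10: ·█·█·
·██··
█··██
··██·
step 11: ·███·
···█·
█·███
··██·
step 12: ·███·
·█·█·
·█·██
·███·

1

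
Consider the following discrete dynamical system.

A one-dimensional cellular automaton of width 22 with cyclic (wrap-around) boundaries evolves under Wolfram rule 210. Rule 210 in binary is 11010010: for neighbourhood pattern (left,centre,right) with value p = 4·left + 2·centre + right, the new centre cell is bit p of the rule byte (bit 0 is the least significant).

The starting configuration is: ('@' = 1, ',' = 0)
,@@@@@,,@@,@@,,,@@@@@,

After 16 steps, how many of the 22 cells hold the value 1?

[0] ,@@@@@,,@@,@@,,,@@@@@,
[1] @,@@@@@@,@,,@@,@,@@@@@
[2] @,,@@@@@,,@@,@,,,,@@@@
[3] @@@,@@@@@@,@,,@,,@,@@@
[4] @@@,,@@@@@,,@@,@@,,,@@
[5] @@@@@,@@@@@@,@,,@@,@,@
[6] @@@@@,,@@@@@,,@@,@,,,,
[7] ,@@@@@@,@@@@@@,@,,@,,@
[8] ,,@@@@@,,@@@@@,,@@,@@,
[9] ,@,@@@@@@,@@@@@@,@,,@@
[10] ,,,,@@@@@,,@@@@@,,@@,@
[11] @,,@,@@@@@@,@@@@@@,@,,
[12] ,@@,,,@@@@@,,@@@@@,,@@
[13] ,,@@,@,@@@@@@,@@@@@@,@
[14] @@,@,,,,@@@@@,,@@@@@,,
[15] ,@,,@,,@,@@@@@@,@@@@@@
[16] ,,@@,@@,,,@@@@@,,@@@@@

14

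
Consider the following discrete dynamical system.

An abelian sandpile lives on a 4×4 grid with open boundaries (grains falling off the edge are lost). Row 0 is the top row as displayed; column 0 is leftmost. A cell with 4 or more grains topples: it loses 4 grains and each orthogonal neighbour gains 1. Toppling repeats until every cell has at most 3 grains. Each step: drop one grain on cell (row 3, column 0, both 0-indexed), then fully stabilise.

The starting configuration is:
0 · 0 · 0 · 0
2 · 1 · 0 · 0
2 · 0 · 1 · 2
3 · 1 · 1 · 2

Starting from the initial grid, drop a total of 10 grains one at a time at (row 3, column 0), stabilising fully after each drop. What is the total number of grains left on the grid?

t=0: 0 · 0 · 0 · 0
2 · 1 · 0 · 0
2 · 0 · 1 · 2
3 · 1 · 1 · 2
t=1: 0 · 0 · 0 · 0
2 · 1 · 0 · 0
3 · 0 · 1 · 2
0 · 2 · 1 · 2
t=2: 0 · 0 · 0 · 0
2 · 1 · 0 · 0
3 · 0 · 1 · 2
1 · 2 · 1 · 2
t=3: 0 · 0 · 0 · 0
2 · 1 · 0 · 0
3 · 0 · 1 · 2
2 · 2 · 1 · 2
t=4: 0 · 0 · 0 · 0
2 · 1 · 0 · 0
3 · 0 · 1 · 2
3 · 2 · 1 · 2
t=5: 0 · 0 · 0 · 0
3 · 1 · 0 · 0
0 · 1 · 1 · 2
1 · 3 · 1 · 2
t=6: 0 · 0 · 0 · 0
3 · 1 · 0 · 0
0 · 1 · 1 · 2
2 · 3 · 1 · 2
t=7: 0 · 0 · 0 · 0
3 · 1 · 0 · 0
0 · 1 · 1 · 2
3 · 3 · 1 · 2
t=8: 0 · 0 · 0 · 0
3 · 1 · 0 · 0
1 · 2 · 1 · 2
1 · 0 · 2 · 2
t=9: 0 · 0 · 0 · 0
3 · 1 · 0 · 0
1 · 2 · 1 · 2
2 · 0 · 2 · 2
t=10: 0 · 0 · 0 · 0
3 · 1 · 0 · 0
1 · 2 · 1 · 2
3 · 0 · 2 · 2

17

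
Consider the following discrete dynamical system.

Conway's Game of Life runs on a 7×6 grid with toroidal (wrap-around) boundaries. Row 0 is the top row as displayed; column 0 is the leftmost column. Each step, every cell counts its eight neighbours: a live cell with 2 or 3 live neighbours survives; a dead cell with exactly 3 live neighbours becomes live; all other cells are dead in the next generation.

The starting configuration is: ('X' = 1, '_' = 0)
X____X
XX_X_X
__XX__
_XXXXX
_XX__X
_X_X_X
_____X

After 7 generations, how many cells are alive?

10

[0] X____X
XX_X_X
__XX__
_XXXXX
_XX__X
_X_X_X
_____X
[1] _X____
_X_X_X
______
_____X
_____X
_X___X
_____X
[2] __X_X_
X_X___
X___X_
______
____XX
____XX
______
[3] _X_X__
______
_X___X
____X_
____XX
____XX
___XXX
[4] __XX__
X_X___
______
X___X_
___X__
X_____
X_XX_X
[5] X___XX
_XXX__
_X___X
______
_____X
XXXXXX
X_XXXX
[6] ______
_XXX__
XX____
X_____
_XXX_X
______
______
[7] __X___
XXX___
X_____
_____X
XXX___
__X___
______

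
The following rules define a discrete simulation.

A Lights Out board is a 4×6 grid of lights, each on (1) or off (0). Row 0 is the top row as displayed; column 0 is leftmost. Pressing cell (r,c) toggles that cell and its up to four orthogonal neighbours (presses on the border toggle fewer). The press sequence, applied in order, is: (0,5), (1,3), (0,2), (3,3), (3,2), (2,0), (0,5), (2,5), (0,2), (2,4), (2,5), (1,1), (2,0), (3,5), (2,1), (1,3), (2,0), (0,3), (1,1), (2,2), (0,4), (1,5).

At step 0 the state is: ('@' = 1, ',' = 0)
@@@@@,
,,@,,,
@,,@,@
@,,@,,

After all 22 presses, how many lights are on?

[0] @@@@@,
,,@,,,
@,,@,@
@,,@,,
[1] @@@@,@
,,@,,@
@,,@,@
@,,@,,
[2] @@@,,@
,,,@@@
@,,,,@
@,,@,,
[3] @,,@,@
,,@@@@
@,,,,@
@,,@,,
[4] @,,@,@
,,@@@@
@,,@,@
@,@,@,
[5] @,,@,@
,,@@@@
@,@@,@
@@,@@,
[6] @,,@,@
@,@@@@
,@@@,@
,@,@@,
[7] @,,@@,
@,@@@,
,@@@,@
,@,@@,
[8] @,,@@,
@,@@@@
,@@@@,
,@,@@@
[9] @@@,@,
@,,@@@
,@@@@,
,@,@@@
[10] @@@,@,
@,,@,@
,@@,,@
,@,@,@
[11] @@@,@,
@,,@,,
,@@,@,
,@,@,,
[12] @,@,@,
,@@@,,
,,@,@,
,@,@,,
[13] @,@,@,
@@@@,,
@@@,@,
@@,@,,
[14] @,@,@,
@@@@,,
@@@,@@
@@,@@@
[15] @,@,@,
@,@@,,
,,,,@@
@,,@@@
[16] @,@@@,
@,,,@,
,,,@@@
@,,@@@
[17] @,@@@,
,,,,@,
@@,@@@
,,,@@@
[18] @,,,,,
,,,@@,
@@,@@@
,,,@@@
[19] @@,,,,
@@@@@,
@,,@@@
,,,@@@
[20] @@,,,,
@@,@@,
@@@,@@
,,@@@@
[21] @@,@@@
@@,@,,
@@@,@@
,,@@@@
[22] @@,@@,
@@,@@@
@@@,@,
,,@@@@

17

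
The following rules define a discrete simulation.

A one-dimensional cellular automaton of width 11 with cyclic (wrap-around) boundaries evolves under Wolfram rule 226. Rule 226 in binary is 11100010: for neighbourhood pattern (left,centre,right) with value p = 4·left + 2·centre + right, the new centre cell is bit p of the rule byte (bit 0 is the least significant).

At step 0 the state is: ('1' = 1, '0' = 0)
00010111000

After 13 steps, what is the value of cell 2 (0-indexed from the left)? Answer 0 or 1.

0

gen 0: 00010111000
gen 1: 00101011000
gen 2: 01010101000
gen 3: 10101010000
gen 4: 01010100001
gen 5: 10101000010
gen 6: 01010000101
gen 7: 10100001010
gen 8: 01000010101
gen 9: 10000101010
gen 10: 00001010101
gen 11: 00010101010
gen 12: 00101010100
gen 13: 01010101000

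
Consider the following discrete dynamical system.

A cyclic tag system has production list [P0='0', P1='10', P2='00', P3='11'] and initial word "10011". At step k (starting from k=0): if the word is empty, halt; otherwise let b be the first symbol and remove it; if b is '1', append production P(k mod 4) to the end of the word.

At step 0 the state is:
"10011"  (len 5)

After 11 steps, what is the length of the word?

2

k=0  "10011"  (len 5)
k=1  "00110"  (len 5)
k=2  "0110"  (len 4)
k=3  "110"  (len 3)
k=4  "1011"  (len 4)
k=5  "0110"  (len 4)
k=6  "110"  (len 3)
k=7  "1000"  (len 4)
k=8  "00011"  (len 5)
k=9  "0011"  (len 4)
k=10  "011"  (len 3)
k=11  "11"  (len 2)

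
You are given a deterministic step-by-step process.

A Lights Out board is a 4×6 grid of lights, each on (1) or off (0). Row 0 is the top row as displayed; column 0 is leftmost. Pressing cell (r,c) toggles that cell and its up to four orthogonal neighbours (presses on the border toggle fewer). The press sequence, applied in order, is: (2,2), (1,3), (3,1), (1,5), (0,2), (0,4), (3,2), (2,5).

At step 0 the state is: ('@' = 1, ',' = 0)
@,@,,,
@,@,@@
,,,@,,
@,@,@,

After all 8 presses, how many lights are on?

[0] @,@,,,
@,@,@@
,,,@,,
@,@,@,
[1] @,@,,,
@,,,@@
,@@,,,
@,,,@,
[2] @,@@,,
@,@@,@
,@@@,,
@,,,@,
[3] @,@@,,
@,@@,@
,,@@,,
,@@,@,
[4] @,@@,@
@,@@@,
,,@@,@
,@@,@,
[5] @@,,,@
@,,@@,
,,@@,@
,@@,@,
[6] @@,@@,
@,,@,,
,,@@,@
,@@,@,
[7] @@,@@,
@,,@,,
,,,@,@
,,,@@,
[8] @@,@@,
@,,@,@
,,,@@,
,,,@@@

12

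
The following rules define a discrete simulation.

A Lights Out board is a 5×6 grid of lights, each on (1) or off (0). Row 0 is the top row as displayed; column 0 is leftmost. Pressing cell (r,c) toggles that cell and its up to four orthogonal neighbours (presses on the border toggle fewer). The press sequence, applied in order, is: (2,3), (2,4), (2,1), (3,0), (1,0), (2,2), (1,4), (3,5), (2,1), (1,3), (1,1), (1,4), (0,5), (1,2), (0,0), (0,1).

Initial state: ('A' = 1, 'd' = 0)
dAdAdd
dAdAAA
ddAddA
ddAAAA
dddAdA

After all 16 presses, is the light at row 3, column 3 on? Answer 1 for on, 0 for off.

0

[0] dAdAdd
dAdAAA
ddAddA
ddAAAA
dddAdA
[1] dAdAdd
dAddAA
dddAAA
ddAdAA
dddAdA
[2] dAdAdd
dAdddA
dddddd
ddAddA
dddAdA
[3] dAdAdd
dddddA
AAAddd
dAAddA
dddAdA
[4] dAdAdd
dddddA
dAAddd
AdAddA
AddAdA
[5] AAdAdd
AAdddA
AAAddd
AdAddA
AddAdA
[6] AAdAdd
AAAddA
AddAdd
AddddA
AddAdA
[7] AAdAAd
AAAAAd
AddAAd
AddddA
AddAdA
[8] AAdAAd
AAAAAd
AddAAA
AdddAd
AddAdd
[9] AAdAAd
AdAAAd
dAAAAA
AAddAd
AddAdd
[10] AAddAd
Addddd
dAAdAA
AAddAd
AddAdd
[11] AdddAd
dAAddd
ddAdAA
AAddAd
AddAdd
[12] Addddd
dAAAAA
ddAddA
AAddAd
AddAdd
[13] AdddAA
dAAAAd
ddAddA
AAddAd
AddAdd
[14] AdAdAA
ddddAd
dddddA
AAddAd
AddAdd
[15] dAAdAA
AdddAd
dddddA
AAddAd
AddAdd
[16] AdddAA
AAddAd
dddddA
AAddAd
AddAdd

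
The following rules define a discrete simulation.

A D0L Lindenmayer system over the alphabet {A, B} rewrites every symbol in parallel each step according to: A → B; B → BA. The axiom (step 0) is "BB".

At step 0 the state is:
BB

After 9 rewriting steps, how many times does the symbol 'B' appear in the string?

step 0: BB
step 1: BABA
step 2: BABBAB
step 3: BABBABABBA
step 4: BABBABABBABBABAB
step 5: BABBABABBABBABABBABABBABBA
step 6: BABBABABBABBABABBABABBABBABABBABBABABBABAB
step 7: BABBABABBABBABABBABABBABBABABBABBABABBABABBABBABABBABABBABBABABBABBA
step 8: BABBABABBABBABABBABABBABBABABBABBABABBABABBABBABABBABABBABBABABBABBABABBABABBABBABABBABBABABBABABBABBABABBABAB
step 9: BABBABABBABBABABBABABBABBABABBABBABABBABABBABBABABBABABBAB…BBABABBABABBABBABABBABABBABBABABBABBABABBABABBABBABABBABBA  (len 178)

110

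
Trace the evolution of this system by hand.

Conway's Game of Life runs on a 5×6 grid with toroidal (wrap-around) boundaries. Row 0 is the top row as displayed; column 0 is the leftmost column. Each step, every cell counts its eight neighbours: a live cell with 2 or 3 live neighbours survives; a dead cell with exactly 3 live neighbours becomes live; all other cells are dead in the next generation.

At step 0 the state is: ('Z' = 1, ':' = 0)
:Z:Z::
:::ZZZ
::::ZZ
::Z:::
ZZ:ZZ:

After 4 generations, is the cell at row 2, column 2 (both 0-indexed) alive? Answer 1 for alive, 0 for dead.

1

[0] :Z:Z::
:::ZZZ
::::ZZ
::Z:::
ZZ:ZZ:
[1] :Z::::
Z:ZZ:Z
:::::Z
ZZZ:::
ZZ:ZZ:
[2] ::::::
ZZZ:ZZ
:::ZZZ
::ZZZ:
:::Z:Z
[3] :ZZZ::
ZZZ:::
::::::
::Z:::
::ZZ::
[4] Z:::::
Z::Z::
::Z:::
::ZZ::
::::::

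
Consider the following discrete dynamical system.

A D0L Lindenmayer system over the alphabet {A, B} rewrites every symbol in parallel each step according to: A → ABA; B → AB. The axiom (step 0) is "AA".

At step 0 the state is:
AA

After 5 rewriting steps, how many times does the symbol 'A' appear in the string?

step 0: AA
step 1: ABAABA
step 2: ABAABABAABAABABA
step 3: ABAABABAABAABABAABABAABAABABAABAABABAABABA
step 4: ABAABABAABAABABAABABAABAABABAABAABABAABABAABAABABAABABAABAABABAABAABABAABABAABAABABAABAABABAABABAABAABABAABABA
step 5: ABAABABAABAABABAABABAABAABABAABAABABAABABAABAABABAABABAABA…AABABAABABAABAABABAABABAABAABABAABAABABAABABAABAABABAABABA  (len 288)

178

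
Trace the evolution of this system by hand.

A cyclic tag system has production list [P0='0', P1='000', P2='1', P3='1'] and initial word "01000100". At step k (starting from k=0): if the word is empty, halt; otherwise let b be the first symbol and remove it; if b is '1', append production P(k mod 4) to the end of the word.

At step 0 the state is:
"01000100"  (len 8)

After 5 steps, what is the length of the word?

gen 0: "01000100"  (len 8)
gen 1: "1000100"  (len 7)
gen 2: "000100000"  (len 9)
gen 3: "00100000"  (len 8)
gen 4: "0100000"  (len 7)
gen 5: "100000"  (len 6)

6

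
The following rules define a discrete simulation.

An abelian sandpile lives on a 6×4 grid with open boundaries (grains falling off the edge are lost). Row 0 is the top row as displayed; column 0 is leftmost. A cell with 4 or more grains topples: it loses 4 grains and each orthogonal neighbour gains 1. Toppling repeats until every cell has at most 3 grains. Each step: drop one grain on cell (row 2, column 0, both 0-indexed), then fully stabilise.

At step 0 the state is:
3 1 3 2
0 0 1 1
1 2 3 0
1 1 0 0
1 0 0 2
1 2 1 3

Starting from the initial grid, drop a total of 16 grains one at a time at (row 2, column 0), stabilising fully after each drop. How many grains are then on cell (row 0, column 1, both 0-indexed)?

2

k=0  3 1 3 2
0 0 1 1
1 2 3 0
1 1 0 0
1 0 0 2
1 2 1 3
k=1  3 1 3 2
0 0 1 1
2 2 3 0
1 1 0 0
1 0 0 2
1 2 1 3
k=2  3 1 3 2
0 0 1 1
3 2 3 0
1 1 0 0
1 0 0 2
1 2 1 3
k=3  3 1 3 2
1 0 1 1
0 3 3 0
2 1 0 0
1 0 0 2
1 2 1 3
k=4  3 1 3 2
1 0 1 1
1 3 3 0
2 1 0 0
1 0 0 2
1 2 1 3
k=5  3 1 3 2
1 0 1 1
2 3 3 0
2 1 0 0
1 0 0 2
1 2 1 3
k=6  3 1 3 2
1 0 1 1
3 3 3 0
2 1 0 0
1 0 0 2
1 2 1 3
k=7  3 1 3 2
2 1 2 1
1 1 0 1
3 2 1 0
1 0 0 2
1 2 1 3
k=8  3 1 3 2
2 1 2 1
2 1 0 1
3 2 1 0
1 0 0 2
1 2 1 3
k=9  3 1 3 2
2 1 2 1
3 1 0 1
3 2 1 0
1 0 0 2
1 2 1 3
k=10  3 1 3 2
3 1 2 1
1 2 0 1
0 3 1 0
2 0 0 2
1 2 1 3
k=11  3 1 3 2
3 1 2 1
2 2 0 1
0 3 1 0
2 0 0 2
1 2 1 3
k=12  3 1 3 2
3 1 2 1
3 2 0 1
0 3 1 0
2 0 0 2
1 2 1 3
k=13  0 2 3 2
1 2 2 1
1 3 0 1
1 3 1 0
2 0 0 2
1 2 1 3
k=14  0 2 3 2
1 2 2 1
2 3 0 1
1 3 1 0
2 0 0 2
1 2 1 3
k=15  0 2 3 2
1 2 2 1
3 3 0 1
1 3 1 0
2 0 0 2
1 2 1 3
k=16  0 2 3 2
2 3 2 1
1 1 1 1
3 0 2 0
2 1 0 2
1 2 1 3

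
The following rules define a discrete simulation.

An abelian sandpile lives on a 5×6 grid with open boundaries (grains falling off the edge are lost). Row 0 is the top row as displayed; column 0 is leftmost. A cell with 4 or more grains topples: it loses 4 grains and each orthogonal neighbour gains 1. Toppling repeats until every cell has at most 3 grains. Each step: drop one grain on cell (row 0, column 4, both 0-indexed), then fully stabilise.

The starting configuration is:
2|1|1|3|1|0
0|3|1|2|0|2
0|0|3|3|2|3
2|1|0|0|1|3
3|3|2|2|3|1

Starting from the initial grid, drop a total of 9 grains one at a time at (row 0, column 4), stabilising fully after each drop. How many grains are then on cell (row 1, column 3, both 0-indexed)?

3

[0] 2|1|1|3|1|0
0|3|1|2|0|2
0|0|3|3|2|3
2|1|0|0|1|3
3|3|2|2|3|1
[1] 2|1|1|3|2|0
0|3|1|2|0|2
0|0|3|3|2|3
2|1|0|0|1|3
3|3|2|2|3|1
[2] 2|1|1|3|3|0
0|3|1|2|0|2
0|0|3|3|2|3
2|1|0|0|1|3
3|3|2|2|3|1
[3] 2|1|2|0|1|1
0|3|1|3|1|2
0|0|3|3|2|3
2|1|0|0|1|3
3|3|2|2|3|1
[4] 2|1|2|0|2|1
0|3|1|3|1|2
0|0|3|3|2|3
2|1|0|0|1|3
3|3|2|2|3|1
[5] 2|1|2|0|3|1
0|3|1|3|1|2
0|0|3|3|2|3
2|1|0|0|1|3
3|3|2|2|3|1
[6] 2|1|2|1|0|2
0|3|1|3|2|2
0|0|3|3|2|3
2|1|0|0|1|3
3|3|2|2|3|1
[7] 2|1|2|1|1|2
0|3|1|3|2|2
0|0|3|3|2|3
2|1|0|0|1|3
3|3|2|2|3|1
[8] 2|1|2|1|2|2
0|3|1|3|2|2
0|0|3|3|2|3
2|1|0|0|1|3
3|3|2|2|3|1
[9] 2|1|2|1|3|2
0|3|1|3|2|2
0|0|3|3|2|3
2|1|0|0|1|3
3|3|2|2|3|1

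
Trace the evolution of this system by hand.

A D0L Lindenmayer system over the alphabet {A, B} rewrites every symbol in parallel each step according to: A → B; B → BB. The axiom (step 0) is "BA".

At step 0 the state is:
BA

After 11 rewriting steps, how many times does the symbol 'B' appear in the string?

k=0  BA
k=1  BBB
k=2  BBBBBB
k=3  BBBBBBBBBBBB
k=4  BBBBBBBBBBBBBBBBBBBBBBBB
k=5  BBBBBBBBBBBBBBBBBBBBBBBBBBBBBBBBBBBBBBBBBBBBBBBB
k=6  BBBBBBBBBBBBBBBBBBBBBBBBBBBBBBBBBBBBBBBBBBBBBBBBBBBBBBBBBBBBBBBBBBBBBBBBBBBBBBBBBBBBBBBBBBBBBBBB
k=7  BBBBBBBBBBBBBBBBBBBBBBBBBBBBBBBBBBBBBBBBBBBBBBBBBBBBBBBBBB…BBBBBBBBBBBBBBBBBBBBBBBBBBBBBBBBBBBBBBBBBBBBBBBBBBBBBBBBBB  (len 192)
k=8  BBBBBBBBBBBBBBBBBBBBBBBBBBBBBBBBBBBBBBBBBBBBBBBBBBBBBBBBBB…BBBBBBBBBBBBBBBBBBBBBBBBBBBBBBBBBBBBBBBBBBBBBBBBBBBBBBBBBB  (len 384)
k=9  BBBBBBBBBBBBBBBBBBBBBBBBBBBBBBBBBBBBBBBBBBBBBBBBBBBBBBBBBB…BBBBBBBBBBBBBBBBBBBBBBBBBBBBBBBBBBBBBBBBBBBBBBBBBBBBBBBBBB  (len 768)
k=10  BBBBBBBBBBBBBBBBBBBBBBBBBBBBBBBBBBBBBBBBBBBBBBBBBBBBBBBBBB…BBBBBBBBBBBBBBBBBBBBBBBBBBBBBBBBBBBBBBBBBBBBBBBBBBBBBBBBBB  (len 1536)
k=11  BBBBBBBBBBBBBBBBBBBBBBBBBBBBBBBBBBBBBBBBBBBBBBBBBBBBBBBBBB…BBBBBBBBBBBBBBBBBBBBBBBBBBBBBBBBBBBBBBBBBBBBBBBBBBBBBBBBBB  (len 3072)

3072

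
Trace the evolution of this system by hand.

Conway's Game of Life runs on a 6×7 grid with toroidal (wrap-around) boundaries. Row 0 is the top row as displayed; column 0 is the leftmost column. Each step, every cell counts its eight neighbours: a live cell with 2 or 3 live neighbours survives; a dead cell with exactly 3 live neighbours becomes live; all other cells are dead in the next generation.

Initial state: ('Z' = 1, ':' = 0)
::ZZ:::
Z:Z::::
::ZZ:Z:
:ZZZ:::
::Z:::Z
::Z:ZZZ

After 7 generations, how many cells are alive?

gen 0: ::ZZ:::
Z:Z::::
::ZZ:Z:
:ZZZ:::
::Z:::Z
::Z:ZZZ
gen 1: ::Z:ZZZ
::::Z::
::::Z::
:Z::Z::
Z:::Z:Z
:ZZ:ZZZ
gen 2: ZZZ:::Z
::::Z::
:::ZZZ:
Z::ZZ::
::Z:Z:Z
:ZZ::::
gen 3: Z:ZZ:::
ZZZ:Z:Z
:::::Z:
::Z:::Z
Z:Z:ZZ:
:::::ZZ
gen 4: ::ZZZ::
Z:Z:ZZZ
::ZZ:Z:
:Z:ZZ:Z
ZZ:ZZ::
Z:Z::Z:
gen 5: Z:Z::::
::::::Z
:::::::
:Z::::Z
:::::::
Z::::ZZ
gen 6: ZZ:::Z:
:::::::
Z::::::
:::::::
:::::Z:
ZZ::::Z
gen 7: :Z:::::
ZZ::::Z
:::::::
:::::::
Z:::::Z
:Z:::Z:

8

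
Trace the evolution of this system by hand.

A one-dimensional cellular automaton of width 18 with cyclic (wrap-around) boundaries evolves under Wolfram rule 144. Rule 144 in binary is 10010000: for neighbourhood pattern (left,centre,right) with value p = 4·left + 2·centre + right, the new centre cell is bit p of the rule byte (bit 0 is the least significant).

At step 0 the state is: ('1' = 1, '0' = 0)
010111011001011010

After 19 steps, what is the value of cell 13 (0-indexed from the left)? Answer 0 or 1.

step 0: 010111011001011010
step 1: 000010000100000001
step 2: 100001000010000000
step 3: 010000100001000000
step 4: 001000010000100000
step 5: 000100001000010000
step 6: 000010000100001000
step 7: 000001000010000100
step 8: 000000100001000010
step 9: 000000010000100001
step 10: 100000001000010000
step 11: 010000000100001000
step 12: 001000000010000100
step 13: 000100000001000010
step 14: 000010000000100001
step 15: 100001000000010000
step 16: 010000100000001000
step 17: 001000010000000100
step 18: 000100001000000010
step 19: 000010000100000001

0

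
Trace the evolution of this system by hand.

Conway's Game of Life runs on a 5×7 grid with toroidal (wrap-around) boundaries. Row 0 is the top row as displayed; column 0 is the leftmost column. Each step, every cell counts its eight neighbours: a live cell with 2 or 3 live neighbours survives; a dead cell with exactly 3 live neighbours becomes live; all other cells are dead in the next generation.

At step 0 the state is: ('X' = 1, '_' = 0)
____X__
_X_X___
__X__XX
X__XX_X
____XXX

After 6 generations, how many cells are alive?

0) ____X__
_X_X___
__X__XX
X__XX_X
____XXX
1) ___XX__
__XXXX_
_XX__XX
X__X___
X_____X
2) __X___X
_X____X
XX___XX
__X__X_
X__XX_X
3) _XXX__X
_XX____
_XX__X_
__XX___
XXXXX_X
4) ____XXX
_______
_______
_____XX
____XXX
5) ____X_X
_____X_
_______
____X_X
X______
6) _____XX
_____X_
_____X_
_______
X_____X

6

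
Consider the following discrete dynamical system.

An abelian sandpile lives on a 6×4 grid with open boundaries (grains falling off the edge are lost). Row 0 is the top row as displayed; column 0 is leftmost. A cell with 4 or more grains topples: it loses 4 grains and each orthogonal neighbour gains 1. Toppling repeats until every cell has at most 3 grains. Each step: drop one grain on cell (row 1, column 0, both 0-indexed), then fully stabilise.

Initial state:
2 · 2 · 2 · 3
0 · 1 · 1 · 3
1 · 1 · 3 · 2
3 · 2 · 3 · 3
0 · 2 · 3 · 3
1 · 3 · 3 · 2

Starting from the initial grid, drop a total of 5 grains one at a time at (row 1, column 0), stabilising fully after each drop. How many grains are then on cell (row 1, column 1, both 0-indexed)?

2

k=0  2 · 2 · 2 · 3
0 · 1 · 1 · 3
1 · 1 · 3 · 2
3 · 2 · 3 · 3
0 · 2 · 3 · 3
1 · 3 · 3 · 2
k=1  2 · 2 · 2 · 3
1 · 1 · 1 · 3
1 · 1 · 3 · 2
3 · 2 · 3 · 3
0 · 2 · 3 · 3
1 · 3 · 3 · 2
k=2  2 · 2 · 2 · 3
2 · 1 · 1 · 3
1 · 1 · 3 · 2
3 · 2 · 3 · 3
0 · 2 · 3 · 3
1 · 3 · 3 · 2
k=3  2 · 2 · 2 · 3
3 · 1 · 1 · 3
1 · 1 · 3 · 2
3 · 2 · 3 · 3
0 · 2 · 3 · 3
1 · 3 · 3 · 2
k=4  3 · 2 · 2 · 3
0 · 2 · 1 · 3
2 · 1 · 3 · 2
3 · 2 · 3 · 3
0 · 2 · 3 · 3
1 · 3 · 3 · 2
k=5  3 · 2 · 2 · 3
1 · 2 · 1 · 3
2 · 1 · 3 · 2
3 · 2 · 3 · 3
0 · 2 · 3 · 3
1 · 3 · 3 · 2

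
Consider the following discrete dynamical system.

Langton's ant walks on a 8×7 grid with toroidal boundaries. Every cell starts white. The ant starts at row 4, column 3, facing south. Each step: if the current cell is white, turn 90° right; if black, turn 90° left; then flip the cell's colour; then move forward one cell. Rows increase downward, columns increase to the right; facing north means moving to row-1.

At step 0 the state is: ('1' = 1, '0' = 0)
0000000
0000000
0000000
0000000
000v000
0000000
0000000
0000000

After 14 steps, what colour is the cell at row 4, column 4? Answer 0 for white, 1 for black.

1

step 0: 0000000
0000000
0000000
0000000
000v000
0000000
0000000
0000000
step 1: 0000000
0000000
0000000
0000000
00<1000
0000000
0000000
0000000
step 2: 0000000
0000000
0000000
00^0000
0011000
0000000
0000000
0000000
step 3: 0000000
0000000
0000000
001>000
0011000
0000000
0000000
0000000
step 4: 0000000
0000000
0000000
0011000
001v000
0000000
0000000
0000000
step 5: 0000000
0000000
0000000
0011000
0010>00
0000000
0000000
0000000
step 6: 0000000
0000000
0000000
0011000
0010100
0000v00
0000000
0000000
step 7: 0000000
0000000
0000000
0011000
0010100
000<100
0000000
0000000
step 8: 0000000
0000000
0000000
0011000
001^100
0001100
0000000
0000000
step 9: 0000000
0000000
0000000
0011000
0011>00
0001100
0000000
0000000
step 10: 0000000
0000000
0000000
0011^00
0011000
0001100
0000000
0000000
step 11: 0000000
0000000
0000000
00111>0
0011000
0001100
0000000
0000000
step 12: 0000000
0000000
0000000
0011110
00110v0
0001100
0000000
0000000
step 13: 0000000
0000000
0000000
0011110
0011<10
0001100
0000000
0000000
step 14: 0000000
0000000
0000000
0011^10
0011110
0001100
0000000
0000000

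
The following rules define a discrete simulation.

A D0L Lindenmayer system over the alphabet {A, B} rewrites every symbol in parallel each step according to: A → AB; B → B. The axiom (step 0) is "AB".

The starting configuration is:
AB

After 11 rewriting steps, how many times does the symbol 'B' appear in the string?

12

k=0  AB
k=1  ABB
k=2  ABBB
k=3  ABBBB
k=4  ABBBBB
k=5  ABBBBBB
k=6  ABBBBBBB
k=7  ABBBBBBBB
k=8  ABBBBBBBBB
k=9  ABBBBBBBBBB
k=10  ABBBBBBBBBBB
k=11  ABBBBBBBBBBBB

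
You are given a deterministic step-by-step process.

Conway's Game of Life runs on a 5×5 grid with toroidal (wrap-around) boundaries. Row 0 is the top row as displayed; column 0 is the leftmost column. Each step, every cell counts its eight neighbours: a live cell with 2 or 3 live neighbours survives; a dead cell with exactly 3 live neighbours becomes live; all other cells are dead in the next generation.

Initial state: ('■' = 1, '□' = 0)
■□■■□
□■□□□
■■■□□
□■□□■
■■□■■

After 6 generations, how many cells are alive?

k=0  ■□■■□
□■□□□
■■■□□
□■□□■
■■□■■
k=1  □□□■□
□□□■■
□□■□□
□□□□□
□□□□□
k=2  □□□■■
□□■■■
□□□■□
□□□□□
□□□□□
k=3  □□■□■
□□■□□
□□■■■
□□□□□
□□□□□
k=4  □□□■□
□■■□■
□□■■□
□□□■□
□□□□□
k=5  □□■■□
□■□□■
□■□□■
□□■■□
□□□□□
k=6  □□■■□
□■□□■
□■□□■
□□■■□
□□□□□

8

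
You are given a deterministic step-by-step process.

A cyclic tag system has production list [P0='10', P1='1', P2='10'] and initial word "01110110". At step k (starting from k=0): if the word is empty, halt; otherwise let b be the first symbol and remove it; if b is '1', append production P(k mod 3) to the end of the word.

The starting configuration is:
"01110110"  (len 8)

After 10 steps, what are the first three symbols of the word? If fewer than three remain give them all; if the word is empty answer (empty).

010

gen 0: "01110110"  (len 8)
gen 1: "1110110"  (len 7)
gen 2: "1101101"  (len 7)
gen 3: "10110110"  (len 8)
gen 4: "011011010"  (len 9)
gen 5: "11011010"  (len 8)
gen 6: "101101010"  (len 9)
gen 7: "0110101010"  (len 10)
gen 8: "110101010"  (len 9)
gen 9: "1010101010"  (len 10)
gen 10: "01010101010"  (len 11)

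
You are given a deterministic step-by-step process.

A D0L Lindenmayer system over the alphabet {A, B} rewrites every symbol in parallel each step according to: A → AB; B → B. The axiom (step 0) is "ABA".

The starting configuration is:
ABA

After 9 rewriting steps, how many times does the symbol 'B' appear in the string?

t=0: ABA
t=1: ABBAB
t=2: ABBBABB
t=3: ABBBBABBB
t=4: ABBBBBABBBB
t=5: ABBBBBBABBBBB
t=6: ABBBBBBBABBBBBB
t=7: ABBBBBBBBABBBBBBB
t=8: ABBBBBBBBBABBBBBBBB
t=9: ABBBBBBBBBBABBBBBBBBB

19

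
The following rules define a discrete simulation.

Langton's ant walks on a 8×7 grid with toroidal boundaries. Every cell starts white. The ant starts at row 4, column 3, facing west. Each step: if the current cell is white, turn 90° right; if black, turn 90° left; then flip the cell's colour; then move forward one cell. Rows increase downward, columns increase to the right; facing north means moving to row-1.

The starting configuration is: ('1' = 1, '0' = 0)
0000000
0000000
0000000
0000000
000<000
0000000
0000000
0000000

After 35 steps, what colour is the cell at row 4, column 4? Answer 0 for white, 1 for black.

[0] 0000000
0000000
0000000
0000000
000<000
0000000
0000000
0000000
[1] 0000000
0000000
0000000
000^000
0001000
0000000
0000000
0000000
[2] 0000000
0000000
0000000
0001>00
0001000
0000000
0000000
0000000
[3] 0000000
0000000
0000000
0001100
0001v00
0000000
0000000
0000000
[4] 0000000
0000000
0000000
0001100
000<100
0000000
0000000
0000000
[5] 0000000
0000000
0000000
0001100
0000100
000v000
0000000
0000000
[6] 0000000
0000000
0000000
0001100
0000100
00<1000
0000000
0000000
[7] 0000000
0000000
0000000
0001100
00^0100
0011000
0000000
0000000
[8] 0000000
0000000
0000000
0001100
001>100
0011000
0000000
0000000
[9] 0000000
0000000
0000000
0001100
0011100
001v000
0000000
0000000
[10] 0000000
0000000
0000000
0001100
0011100
0010>00
0000000
0000000
[11] 0000000
0000000
0000000
0001100
0011100
0010100
0000v00
0000000
[12] 0000000
0000000
0000000
0001100
0011100
0010100
000<100
0000000
[13] 0000000
0000000
0000000
0001100
0011100
001^100
0001100
0000000
[14] 0000000
0000000
0000000
0001100
0011100
0011>00
0001100
0000000
[15] 0000000
0000000
0000000
0001100
0011^00
0011000
0001100
0000000
[16] 0000000
0000000
0000000
0001100
001<000
0011000
0001100
0000000
[17] 0000000
0000000
0000000
0001100
0010000
001v000
0001100
0000000
[18] 0000000
0000000
0000000
0001100
0010000
0010>00
0001100
0000000
[19] 0000000
0000000
0000000
0001100
0010000
0010100
0001v00
0000000
[20] 0000000
0000000
0000000
0001100
0010000
0010100
00010>0
0000000
[21] 0000000
0000000
0000000
0001100
0010000
0010100
0001010
00000v0
[22] 0000000
0000000
0000000
0001100
0010000
0010100
0001010
0000<10
[23] 0000000
0000000
0000000
0001100
0010000
0010100
0001^10
0000110
[24] 0000000
0000000
0000000
0001100
0010000
0010100
00011>0
0000110
[25] 0000000
0000000
0000000
0001100
0010000
00101^0
0001100
0000110
[26] 0000000
0000000
0000000
0001100
0010000
001011>
0001100
0000110
[27] 0000000
0000000
0000000
0001100
0010000
0010111
000110v
0000110
[28] 0000000
0000000
0000000
0001100
0010000
0010111
00011<1
0000110
[29] 0000000
0000000
0000000
0001100
0010000
00101^1
0001111
0000110
[30] 0000000
0000000
0000000
0001100
0010000
0010<01
0001111
0000110
[31] 0000000
0000000
0000000
0001100
0010000
0010001
0001v11
0000110
[32] 0000000
0000000
0000000
0001100
0010000
0010001
00010>1
0000110
[33] 0000000
0000000
0000000
0001100
0010000
00100^1
0001001
0000110
[34] 0000000
0000000
0000000
0001100
0010000
001001>
0001001
0000110
[35] 0000000
0000000
0000000
0001100
001000^
0010010
0001001
0000110

0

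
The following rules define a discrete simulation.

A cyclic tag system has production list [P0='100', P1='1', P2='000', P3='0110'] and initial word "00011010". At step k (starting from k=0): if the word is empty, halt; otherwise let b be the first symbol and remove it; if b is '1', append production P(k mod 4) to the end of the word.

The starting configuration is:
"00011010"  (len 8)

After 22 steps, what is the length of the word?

6

k=0  "00011010"  (len 8)
k=1  "0011010"  (len 7)
k=2  "011010"  (len 6)
k=3  "11010"  (len 5)
k=4  "10100110"  (len 8)
k=5  "0100110100"  (len 10)
k=6  "100110100"  (len 9)
k=7  "00110100000"  (len 11)
k=8  "0110100000"  (len 10)
k=9  "110100000"  (len 9)
k=10  "101000001"  (len 9)
k=11  "01000001000"  (len 11)
k=12  "1000001000"  (len 10)
k=13  "000001000100"  (len 12)
k=14  "00001000100"  (len 11)
k=15  "0001000100"  (len 10)
k=16  "001000100"  (len 9)
k=17  "01000100"  (len 8)
k=18  "1000100"  (len 7)
k=19  "000100000"  (len 9)
k=20  "00100000"  (len 8)
k=21  "0100000"  (len 7)
k=22  "100000"  (len 6)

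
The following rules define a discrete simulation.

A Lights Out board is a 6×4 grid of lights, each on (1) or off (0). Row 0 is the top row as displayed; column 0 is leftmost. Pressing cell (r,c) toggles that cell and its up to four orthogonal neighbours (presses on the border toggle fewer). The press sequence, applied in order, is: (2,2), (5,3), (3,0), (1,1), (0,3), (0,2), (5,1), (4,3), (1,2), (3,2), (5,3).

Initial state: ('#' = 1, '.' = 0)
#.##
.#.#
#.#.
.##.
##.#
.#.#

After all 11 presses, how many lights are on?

step 0: #.##
.#.#
#.#.
.##.
##.#
.#.#
step 1: #.##
.###
##.#
.#..
##.#
.#.#
step 2: #.##
.###
##.#
.#..
##..
.##.
step 3: #.##
.###
.#.#
#...
.#..
.##.
step 4: ####
#..#
...#
#...
.#..
.##.
step 5: ##..
#...
...#
#...
.#..
.##.
step 6: #.##
#.#.
...#
#...
.#..
.##.
step 7: #.##
#.#.
...#
#...
....
#...
step 8: #.##
#.#.
...#
#..#
..##
#..#
step 9: #..#
##.#
..##
#..#
..##
#..#
step 10: #..#
##.#
...#
###.
...#
#..#
step 11: #..#
##.#
...#
###.
....
#.#.

11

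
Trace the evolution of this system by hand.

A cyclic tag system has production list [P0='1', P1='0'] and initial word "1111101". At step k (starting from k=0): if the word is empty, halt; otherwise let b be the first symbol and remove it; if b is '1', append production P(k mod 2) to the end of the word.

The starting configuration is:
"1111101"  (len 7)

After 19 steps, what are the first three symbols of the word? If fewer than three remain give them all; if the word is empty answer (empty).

(empty)

[0] "1111101"  (len 7)
[1] "1111011"  (len 7)
[2] "1110110"  (len 7)
[3] "1101101"  (len 7)
[4] "1011010"  (len 7)
[5] "0110101"  (len 7)
[6] "110101"  (len 6)
[7] "101011"  (len 6)
[8] "010110"  (len 6)
[9] "10110"  (len 5)
[10] "01100"  (len 5)
[11] "1100"  (len 4)
[12] "1000"  (len 4)
[13] "0001"  (len 4)
[14] "001"  (len 3)
[15] "01"  (len 2)
[16] "1"  (len 1)
[17] "1"  (len 1)
[18] "0"  (len 1)
[19] (halted — word empty)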